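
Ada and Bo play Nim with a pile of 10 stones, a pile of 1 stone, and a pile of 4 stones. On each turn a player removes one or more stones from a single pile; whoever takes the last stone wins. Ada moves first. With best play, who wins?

Ada wins

Write each in binary and XOR column by column:
  1010  (10)
  0001  (1)
  0100  (4)
  ----
  1111  (15)
The nim-sum is 15 ≠ 0, so this is an N-position: the player to move can win; Ada has a winning move.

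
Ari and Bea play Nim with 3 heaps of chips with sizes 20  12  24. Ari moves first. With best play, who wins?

Bea wins

Nim-sum: 20 ^ 12 ^ 24 = 0.
The nim-sum is 0, so this is a P-position: the player to move is in a losing position under optimal play; Ari is about to move from it and so loses — Bea wins.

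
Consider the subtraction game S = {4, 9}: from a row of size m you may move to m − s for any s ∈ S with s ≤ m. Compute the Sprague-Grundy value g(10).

2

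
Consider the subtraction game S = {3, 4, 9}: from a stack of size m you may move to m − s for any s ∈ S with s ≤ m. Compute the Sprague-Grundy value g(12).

2

Build the Grundy sequence with g(k) = mex{g(k−s) : s ∈ {3, 4, 9}, s ≤ k}:
g(0) = mex{} = 0
g(1) = mex{} = 0
g(2) = mex{} = 0
g(3) = mex{0} = 1
g(4) = mex{0} = 1
g(5) = mex{0} = 1
g(6) = mex{0,1} = 2
g(7) = mex{1} = 0
g(8) = mex{1} = 0
g(9) = mex{0,1,2} = 3
g(10) = mex{0,2} = 1
g(11) = mex{0} = 1
g(12) = mex{0,1,3} = 2
So g(12) = 2.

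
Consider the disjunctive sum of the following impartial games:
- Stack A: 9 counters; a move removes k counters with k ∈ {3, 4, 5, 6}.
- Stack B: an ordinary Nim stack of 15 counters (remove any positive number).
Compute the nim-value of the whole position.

15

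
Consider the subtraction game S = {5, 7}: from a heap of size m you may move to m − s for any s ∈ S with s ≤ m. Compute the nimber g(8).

1

Grundy values for subtraction set {5, 7}:
g(0) = mex{} = 0
g(1) = mex{} = 0
g(2) = mex{} = 0
g(3) = mex{} = 0
g(4) = mex{} = 0
g(5) = mex{0} = 1
g(6) = mex{0} = 1
g(7) = mex{0} = 1
g(8) = mex{0} = 1
So g(8) = 1.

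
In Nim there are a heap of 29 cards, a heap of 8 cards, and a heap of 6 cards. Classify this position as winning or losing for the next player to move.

Compute the nim-sum pairwise:
29 ^ 8 = 21
21 ^ 6 = 19
The nim-sum is 19 ≠ 0, so this is an N-position: the player to move can win.

Winning position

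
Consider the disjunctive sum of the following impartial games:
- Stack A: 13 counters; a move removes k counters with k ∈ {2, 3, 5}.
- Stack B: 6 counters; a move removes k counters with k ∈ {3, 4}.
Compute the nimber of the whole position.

Build the Grundy sequence for stack A with g(k) = mex{g(k−s) : s ∈ {2, 3, 5}, s ≤ k}:
k:     0  1  2  3  4  5  6  7  8  9 10 11 12 13
g(k):  0  0  1  1  2  2  3  0  0  1  1  2  2  3
So g(13) = 3.
Grundy values for stack B (subtraction set {3, 4}):
g(0) = mex{} = 0
g(1) = mex{} = 0
g(2) = mex{} = 0
g(3) = mex{0} = 1
g(4) = mex{0} = 1
g(5) = mex{0} = 1
g(6) = mex{0,1} = 2
So g(6) = 2.
The value of a disjunctive sum is the nim-sum of the parts.
Combined value = 3 ⊕ 2 = 1.

1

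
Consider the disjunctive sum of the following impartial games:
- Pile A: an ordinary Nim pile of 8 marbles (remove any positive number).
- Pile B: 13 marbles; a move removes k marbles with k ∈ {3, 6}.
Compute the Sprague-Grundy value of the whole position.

9

Pile A is a plain Nim pile of size 8, so its Grundy value is 8.
Build the Grundy sequence for pile B with g(k) = mex{g(k−s) : s ∈ {3, 6}, s ≤ k}:
k:     0  1  2  3  4  5  6  7  8  9 10 11 12 13
g(k):  0  0  0  1  1  1  2  2  2  0  0  0  1  1
So g(13) = 1.
The value of a disjunctive sum is the nim-sum of the parts.
Combined value = 8 ⊕ 1 = 9.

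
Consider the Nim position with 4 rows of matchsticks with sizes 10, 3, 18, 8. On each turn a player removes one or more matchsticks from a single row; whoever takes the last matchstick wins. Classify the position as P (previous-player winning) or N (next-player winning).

Bitwise XOR of the heap sizes:
  01010  (10)
  00011  (3)
  10010  (18)
  01000  (8)
  -----
  10011  (19)
The nim-sum is 19 ≠ 0, so this is an N-position: the player to move can win.

N-position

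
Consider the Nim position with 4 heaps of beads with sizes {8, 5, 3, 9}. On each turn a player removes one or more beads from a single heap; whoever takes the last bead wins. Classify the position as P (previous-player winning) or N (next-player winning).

Nim-sum: 8 ⊕ 5 ⊕ 3 ⊕ 9 = 7.
The nim-sum is 7 ≠ 0, so this is an N-position: the player to move can win.

N-position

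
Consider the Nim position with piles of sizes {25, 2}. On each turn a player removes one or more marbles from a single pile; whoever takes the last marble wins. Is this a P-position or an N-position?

Compute the nim-sum pairwise:
25 ⊕ 2 = 27
The nim-sum is 27 ≠ 0, so this is an N-position: the player to move can win.

N-position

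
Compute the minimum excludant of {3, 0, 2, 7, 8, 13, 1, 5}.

The values 0, 1, 2, 3 are all present; 4 is the first non-negative integer missing from the set.

4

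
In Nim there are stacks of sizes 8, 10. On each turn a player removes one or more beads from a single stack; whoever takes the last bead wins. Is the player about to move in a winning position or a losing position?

Winning position

Nim-sum: 8 XOR 10 = 2.
The nim-sum is 2 ≠ 0, so this is an N-position: the player to move can win.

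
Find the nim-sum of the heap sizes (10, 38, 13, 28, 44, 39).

54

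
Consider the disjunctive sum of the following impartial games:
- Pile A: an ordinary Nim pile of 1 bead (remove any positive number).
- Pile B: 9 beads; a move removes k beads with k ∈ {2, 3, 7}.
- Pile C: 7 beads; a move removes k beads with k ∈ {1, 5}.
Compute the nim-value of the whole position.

2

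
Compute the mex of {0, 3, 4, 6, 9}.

1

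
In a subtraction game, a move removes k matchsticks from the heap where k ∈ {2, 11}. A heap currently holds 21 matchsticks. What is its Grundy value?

0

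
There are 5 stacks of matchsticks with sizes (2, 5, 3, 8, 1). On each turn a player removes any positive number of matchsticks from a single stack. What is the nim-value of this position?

13

Bitwise XOR of the heap sizes:
  0010  (2)
  0101  (5)
  0011  (3)
  1000  (8)
  0001  (1)
  ----
  1101  (13)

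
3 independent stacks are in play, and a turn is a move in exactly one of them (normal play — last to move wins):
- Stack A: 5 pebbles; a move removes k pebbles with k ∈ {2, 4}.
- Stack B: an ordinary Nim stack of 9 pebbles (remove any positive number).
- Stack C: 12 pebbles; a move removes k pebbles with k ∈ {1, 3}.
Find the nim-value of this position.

11

For stack A, compute g(0), g(1), … with moves {2, 4}:
k:     0  1  2  3  4  5
g(k):  0  0  1  1  2  2
So g(5) = 2.
Stack B is a plain Nim stack of size 9, so its Grundy value is 9.
Grundy values for stack C (subtraction set {1, 3}):
k:     0  1  2  3  4  5  6  7  8  9 10 11 12
g(k):  0  1  0  1  0  1  0  1  0  1  0  1  0
So g(12) = 0.
By the Sprague-Grundy theorem, the Grundy value of a sum of independent games is the XOR of the component values.
Combined value = 2 XOR 9 XOR 0 = 11.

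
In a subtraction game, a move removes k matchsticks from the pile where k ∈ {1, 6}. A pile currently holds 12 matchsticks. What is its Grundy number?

Compute g(0), g(1), … for moves {1, 6}:
g(0) = mex{} = 0
g(1) = mex{0} = 1
g(2) = mex{1} = 0
g(3) = mex{0} = 1
g(4) = mex{1} = 0
g(5) = mex{0} = 1
g(6) = mex{0,1} = 2
g(7) = mex{1,2} = 0
g(8) = mex{0} = 1
g(9) = mex{1} = 0
g(10) = mex{0} = 1
g(11) = mex{1} = 0
g(12) = mex{0,2} = 1
So g(12) = 1.

1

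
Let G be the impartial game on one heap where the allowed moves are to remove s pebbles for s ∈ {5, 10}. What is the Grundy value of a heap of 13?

2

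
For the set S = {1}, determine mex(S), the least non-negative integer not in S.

0

0 is not in the set, so the mex is 0.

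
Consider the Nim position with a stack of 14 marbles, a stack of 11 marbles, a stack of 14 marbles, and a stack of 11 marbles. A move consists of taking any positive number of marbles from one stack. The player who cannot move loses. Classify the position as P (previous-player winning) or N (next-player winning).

P-position

Compute the nim-sum pairwise:
14 ⊕ 11 = 5
5 ⊕ 14 = 11
11 ⊕ 11 = 0
The nim-sum is 0, so this is a P-position: the player to move is in a losing position under optimal play.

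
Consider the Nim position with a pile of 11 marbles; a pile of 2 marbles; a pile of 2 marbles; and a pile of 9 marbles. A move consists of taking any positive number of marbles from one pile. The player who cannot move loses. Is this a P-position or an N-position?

Nim-sum: 11 ⊕ 2 ⊕ 2 ⊕ 9 = 2.
The nim-sum is 2 ≠ 0, so this is an N-position: the player to move can win.

N-position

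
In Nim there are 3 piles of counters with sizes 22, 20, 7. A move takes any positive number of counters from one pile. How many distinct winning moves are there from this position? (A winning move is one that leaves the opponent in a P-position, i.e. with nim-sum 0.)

3

Write each in binary and XOR column by column:
  10110  (22)
  10100  (20)
  00111  (7)
  -----
  00101  (5)
The overall nim-sum is X = 5. A pile of size p has a winning move iff p XOR X < p (reduce it to p XOR X).
  22: 22 XOR 5 = 19 < 22 — winning move (to 19).
  20: 20 XOR 5 = 17 < 20 — winning move (to 17).
  7: 7 XOR 5 = 2 < 7 — winning move (to 2).
That gives 3 winning moves.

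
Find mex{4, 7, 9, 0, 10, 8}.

1

0 is in the set but 1 is not, so the mex is 1.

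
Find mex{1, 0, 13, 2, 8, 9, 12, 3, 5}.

4

The values 0, 1, 2, 3 are all present; 4 is the first non-negative integer missing from the set.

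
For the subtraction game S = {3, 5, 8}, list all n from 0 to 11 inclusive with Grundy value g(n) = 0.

0, 1, 2, 11

Grundy values for subtraction set {3, 5, 8}:
g(0) = mex{} = 0
g(1) = mex{} = 0
g(2) = mex{} = 0
g(3) = mex{0} = 1
g(4) = mex{0} = 1
g(5) = mex{0} = 1
g(6) = mex{0,1} = 2
g(7) = mex{0,1} = 2
g(8) = mex{0,1} = 2
g(9) = mex{0,1,2} = 3
g(10) = mex{0,1,2} = 3
g(11) = mex{1,2} = 0
The P-positions (g = 0) in 0..11 are 0, 1, 2, 11.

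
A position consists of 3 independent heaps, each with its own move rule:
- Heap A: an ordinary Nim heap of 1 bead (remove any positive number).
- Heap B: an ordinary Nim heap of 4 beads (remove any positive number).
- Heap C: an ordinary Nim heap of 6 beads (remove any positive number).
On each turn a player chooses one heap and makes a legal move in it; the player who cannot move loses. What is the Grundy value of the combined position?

3

Heap A is a plain Nim heap of size 1, so its Grundy value is 1.
Heap B is a plain Nim heap of size 4, so its Grundy value is 4.
Heap C is a plain Nim heap of size 6, so its Grundy value is 6.
The value of a disjunctive sum is the nim-sum of the parts.
Combined value = 1 ⊕ 4 ⊕ 6 = 3.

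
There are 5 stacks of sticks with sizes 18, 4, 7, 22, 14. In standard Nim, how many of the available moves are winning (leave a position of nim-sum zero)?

1

Compute the nim-sum pairwise:
18 ⊕ 4 = 22
22 ⊕ 7 = 17
17 ⊕ 22 = 7
7 ⊕ 14 = 9
The overall nim-sum is X = 9. A stack of size p has a winning move iff p XOR X < p (reduce it to p XOR X).
  18: 18 XOR 9 = 27 ≥ 18 — no move.
  4: 4 XOR 9 = 13 ≥ 4 — no move.
  7: 7 XOR 9 = 14 ≥ 7 — no move.
  22: 22 XOR 9 = 31 ≥ 22 — no move.
  14: 14 XOR 9 = 7 < 14 — winning move (to 7).
That gives 1 winning move.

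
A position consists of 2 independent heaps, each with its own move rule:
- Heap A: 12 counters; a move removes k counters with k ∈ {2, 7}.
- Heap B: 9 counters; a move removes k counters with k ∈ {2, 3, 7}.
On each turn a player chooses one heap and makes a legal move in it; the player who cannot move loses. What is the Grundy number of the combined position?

3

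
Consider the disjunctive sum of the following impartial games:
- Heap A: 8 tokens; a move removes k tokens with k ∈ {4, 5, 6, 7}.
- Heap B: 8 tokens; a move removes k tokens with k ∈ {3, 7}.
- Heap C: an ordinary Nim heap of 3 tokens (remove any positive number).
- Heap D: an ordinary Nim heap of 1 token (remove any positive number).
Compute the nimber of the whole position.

Grundy values for heap A (subtraction set {4, 5, 6, 7}):
g(0) = mex{} = 0
g(1) = mex{} = 0
g(2) = mex{} = 0
g(3) = mex{} = 0
g(4) = mex{0} = 1
g(5) = mex{0} = 1
g(6) = mex{0} = 1
g(7) = mex{0} = 1
g(8) = mex{0,1} = 2
So g(8) = 2.
For heap B, compute g(0), g(1), … with moves {3, 7}:
k:     0  1  2  3  4  5  6  7  8
g(k):  0  0  0  1  1  1  0  2  2
So g(8) = 2.
Heap C is a plain Nim heap of size 3, so its Grundy value is 3.
Heap D is a plain Nim heap of size 1, so its Grundy value is 1.
The value of a disjunctive sum is the nim-sum of the parts.
Combined value = 2 ⊕ 2 ⊕ 3 ⊕ 1 = 2.

2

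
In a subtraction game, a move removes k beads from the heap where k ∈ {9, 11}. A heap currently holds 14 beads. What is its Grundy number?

Grundy values for subtraction set {9, 11}:
k:     0  1  2  3  4  5  6  7  8  9 10 11 12 13 14
g(k):  0  0  0  0  0  0  0  0  0  1  1  1  1  1  1
So g(14) = 1.

1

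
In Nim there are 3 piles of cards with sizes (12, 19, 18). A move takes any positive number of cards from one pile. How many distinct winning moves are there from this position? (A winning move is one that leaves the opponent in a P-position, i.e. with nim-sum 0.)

Nim-sum: 12 ⊕ 19 ⊕ 18 = 13.
The overall nim-sum is X = 13. A pile of size p has a winning move iff p XOR X < p (reduce it to p XOR X).
  12: 12 XOR 13 = 1 < 12 — winning move (to 1).
  19: 19 XOR 13 = 30 ≥ 19 — no move.
  18: 18 XOR 13 = 31 ≥ 18 — no move.
That gives 1 winning move.

1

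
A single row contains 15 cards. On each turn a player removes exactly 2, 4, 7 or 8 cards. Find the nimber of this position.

2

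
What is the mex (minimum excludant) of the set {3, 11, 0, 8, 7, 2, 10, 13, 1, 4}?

The values 0, 1, 2, 3, 4 are all present; 5 is the first non-negative integer missing from the set.

5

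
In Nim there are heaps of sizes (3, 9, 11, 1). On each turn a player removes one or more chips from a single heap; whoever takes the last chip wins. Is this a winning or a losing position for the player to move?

Bitwise XOR of the heap sizes:
  0011  (3)
  1001  (9)
  1011  (11)
  0001  (1)
  ----
  0000  (0)
The nim-sum is 0, so this is a P-position: the player to move is in a losing position under optimal play.

Losing position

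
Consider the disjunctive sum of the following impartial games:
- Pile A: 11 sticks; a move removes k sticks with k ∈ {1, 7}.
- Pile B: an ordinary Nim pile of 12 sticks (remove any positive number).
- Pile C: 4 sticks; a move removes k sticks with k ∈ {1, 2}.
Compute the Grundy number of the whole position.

For pile A, compute g(0), g(1), … with moves {1, 7}:
k:     0  1  2  3  4  5  6  7  8  9 10 11
g(k):  0  1  0  1  0  1  0  1  0  1  0  1
So g(11) = 1.
Pile B is a plain Nim pile of size 12, so its Grundy value is 12.
Grundy values for pile C (subtraction set {1, 2}):
g(0) = mex{} = 0
g(1) = mex{0} = 1
g(2) = mex{0,1} = 2
g(3) = mex{1,2} = 0
g(4) = mex{0,2} = 1
So g(4) = 1.
By the Sprague-Grundy theorem, the Grundy value of a sum of independent games is the XOR of the component values.
Combined value = 1 ⊕ 12 ⊕ 1 = 12.

12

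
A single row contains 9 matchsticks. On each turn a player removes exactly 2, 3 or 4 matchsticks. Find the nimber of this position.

1

Compute g(0), g(1), … for moves {2, 3, 4}:
k:     0  1  2  3  4  5  6  7  8  9
g(k):  0  0  1  1  2  2  0  0  1  1
So g(9) = 1.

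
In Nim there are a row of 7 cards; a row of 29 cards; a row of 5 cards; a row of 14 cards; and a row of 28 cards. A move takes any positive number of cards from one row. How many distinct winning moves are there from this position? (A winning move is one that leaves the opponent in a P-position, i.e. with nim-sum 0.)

3

In binary:
  00111  (7)
  11101  (29)
  00101  (5)
  01110  (14)
  11100  (28)
  -----
  01101  (13)
The overall nim-sum is X = 13. A row of size p has a winning move iff p XOR X < p (reduce it to p XOR X).
  7: 7 XOR 13 = 10 ≥ 7 — no move.
  29: 29 XOR 13 = 16 < 29 — winning move (to 16).
  5: 5 XOR 13 = 8 ≥ 5 — no move.
  14: 14 XOR 13 = 3 < 14 — winning move (to 3).
  28: 28 XOR 13 = 17 < 28 — winning move (to 17).
That gives 3 winning moves.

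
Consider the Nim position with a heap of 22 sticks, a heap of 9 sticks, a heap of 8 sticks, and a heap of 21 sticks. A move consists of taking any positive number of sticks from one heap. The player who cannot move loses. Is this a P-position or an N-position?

N-position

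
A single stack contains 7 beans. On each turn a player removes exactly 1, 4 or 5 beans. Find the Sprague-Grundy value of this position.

Compute g(0), g(1), … for moves {1, 4, 5}:
k:     0  1  2  3  4  5  6  7
g(k):  0  1  0  1  2  3  2  3
So g(7) = 3.

3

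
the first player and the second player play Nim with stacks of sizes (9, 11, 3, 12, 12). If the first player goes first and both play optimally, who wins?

the first player wins

Nim-sum: 9 ^ 11 ^ 3 ^ 12 ^ 12 = 1.
The nim-sum is 1 ≠ 0, so this is an N-position: the player to move can win; the first player has a winning move.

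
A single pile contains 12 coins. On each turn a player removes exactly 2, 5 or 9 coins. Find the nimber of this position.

Compute g(0), g(1), … for moves {2, 5, 9}:
k:     0  1  2  3  4  5  6  7  8  9 10 11 12
g(k):  0  0  1  1  0  2  1  0  0  1  1  0  2
So g(12) = 2.

2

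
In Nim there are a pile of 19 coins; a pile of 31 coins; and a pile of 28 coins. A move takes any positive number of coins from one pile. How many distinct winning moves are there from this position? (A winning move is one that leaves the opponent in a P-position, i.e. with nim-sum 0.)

3

Nim-sum: 19 XOR 31 XOR 28 = 16.
The overall nim-sum is X = 16. A pile of size p has a winning move iff p XOR X < p (reduce it to p XOR X).
  19: 19 XOR 16 = 3 < 19 — winning move (to 3).
  31: 31 XOR 16 = 15 < 31 — winning move (to 15).
  28: 28 XOR 16 = 12 < 28 — winning move (to 12).
That gives 3 winning moves.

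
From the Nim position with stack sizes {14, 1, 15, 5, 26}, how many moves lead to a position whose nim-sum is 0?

1

Write each in binary and XOR column by column:
  01110  (14)
  00001  (1)
  01111  (15)
  00101  (5)
  11010  (26)
  -----
  11111  (31)
The overall nim-sum is X = 31. A stack of size p has a winning move iff p XOR X < p (reduce it to p XOR X).
  14: 14 XOR 31 = 17 ≥ 14 — no move.
  1: 1 XOR 31 = 30 ≥ 1 — no move.
  15: 15 XOR 31 = 16 ≥ 15 — no move.
  5: 5 XOR 31 = 26 ≥ 5 — no move.
  26: 26 XOR 31 = 5 < 26 — winning move (to 5).
That gives 1 winning move.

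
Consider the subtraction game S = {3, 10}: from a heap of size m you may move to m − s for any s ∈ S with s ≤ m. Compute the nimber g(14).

0

Build the Grundy sequence with g(k) = mex{g(k−s) : s ∈ {3, 10}, s ≤ k}:
k:     0  1  2  3  4  5  6  7  8  9 10 11 12 13 14
g(k):  0  0  0  1  1  1  0  0  0  1  1  1  2  0  0
So g(14) = 0.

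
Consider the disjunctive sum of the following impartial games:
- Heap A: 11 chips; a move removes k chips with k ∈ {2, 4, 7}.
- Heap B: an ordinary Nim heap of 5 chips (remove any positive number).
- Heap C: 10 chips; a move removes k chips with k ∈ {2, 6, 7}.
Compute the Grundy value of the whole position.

7

Build the Grundy sequence for heap A with g(k) = mex{g(k−s) : s ∈ {2, 4, 7}, s ≤ k}:
g(0) = mex{} = 0
g(1) = mex{} = 0
g(2) = mex{0} = 1
g(3) = mex{0} = 1
g(4) = mex{0,1} = 2
g(5) = mex{0,1} = 2
g(6) = mex{1,2} = 0
g(7) = mex{0,1,2} = 3
g(8) = mex{0,2} = 1
g(9) = mex{1,2,3} = 0
g(10) = mex{0,1} = 2
g(11) = mex{0,2,3} = 1
So g(11) = 1.
Heap B is a plain Nim heap of size 5, so its Grundy value is 5.
Build the Grundy sequence for heap C with g(k) = mex{g(k−s) : s ∈ {2, 6, 7}, s ≤ k}:
k:     0  1  2  3  4  5  6  7  8  9 10
g(k):  0  0  1  1  0  0  1  1  2  0  3
So g(10) = 3.
By the Sprague-Grundy theorem, the Grundy value of a sum of independent games is the XOR of the component values.
Combined value = 1 XOR 5 XOR 3 = 7.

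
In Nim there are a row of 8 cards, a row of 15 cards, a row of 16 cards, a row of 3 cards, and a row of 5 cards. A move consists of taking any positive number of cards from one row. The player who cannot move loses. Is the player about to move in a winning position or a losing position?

Nim-sum: 8 ^ 15 ^ 16 ^ 3 ^ 5 = 17.
The nim-sum is 17 ≠ 0, so this is an N-position: the player to move can win.

Winning position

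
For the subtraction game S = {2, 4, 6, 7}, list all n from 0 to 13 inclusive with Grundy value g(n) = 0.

0, 1, 9, 10

Compute g(0), g(1), … for moves {2, 4, 6, 7}:
g(0) = mex{} = 0
g(1) = mex{} = 0
g(2) = mex{0} = 1
g(3) = mex{0} = 1
g(4) = mex{0,1} = 2
g(5) = mex{0,1} = 2
g(6) = mex{0,1,2} = 3
g(7) = mex{0,1,2} = 3
g(8) = mex{0,1,2,3} = 4
g(9) = mex{1,2,3} = 0
g(10) = mex{1,2,3,4} = 0
g(11) = mex{0,2,3} = 1
g(12) = mex{0,2,3,4} = 1
g(13) = mex{0,1,3} = 2
The P-positions (g = 0) in 0..13 are 0, 1, 9, 10.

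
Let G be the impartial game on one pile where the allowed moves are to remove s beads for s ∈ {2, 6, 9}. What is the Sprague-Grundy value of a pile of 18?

1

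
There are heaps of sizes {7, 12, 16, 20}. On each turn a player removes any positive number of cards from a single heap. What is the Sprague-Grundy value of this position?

15

Compute the nim-sum pairwise:
7 ⊕ 12 = 11
11 ⊕ 16 = 27
27 ⊕ 20 = 15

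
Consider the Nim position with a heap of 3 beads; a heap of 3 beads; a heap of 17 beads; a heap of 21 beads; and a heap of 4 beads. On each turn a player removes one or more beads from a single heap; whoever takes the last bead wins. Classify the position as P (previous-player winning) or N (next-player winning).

P-position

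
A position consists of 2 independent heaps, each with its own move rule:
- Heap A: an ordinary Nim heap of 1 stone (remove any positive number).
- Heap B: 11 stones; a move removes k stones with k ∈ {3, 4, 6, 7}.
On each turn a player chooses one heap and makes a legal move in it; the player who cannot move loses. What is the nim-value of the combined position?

1

Heap A is a plain Nim heap of size 1, so its Grundy value is 1.
Grundy values for heap B (subtraction set {3, 4, 6, 7}):
k:     0  1  2  3  4  5  6  7  8  9 10 11
g(k):  0  0  0  1  1  1  2  2  2  3  0  0
So g(11) = 0.
By the Sprague-Grundy theorem, the Grundy value of a sum of independent games is the XOR of the component values.
Combined value = 1 XOR 0 = 1.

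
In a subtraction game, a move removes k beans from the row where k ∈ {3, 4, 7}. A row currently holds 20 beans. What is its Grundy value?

Compute g(0), g(1), … for moves {3, 4, 7}:
k:     0  1  2  3  4  5  6  7  8  9 10 11 12 13 14 15 16 17 18 19 20
g(k):  0  0  0  1  1  1  2  2  2  3  0  0  0  1  1  1  2  2  2  3  0
So g(20) = 0.

0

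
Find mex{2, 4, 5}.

0

0 is not in the set, so the mex is 0.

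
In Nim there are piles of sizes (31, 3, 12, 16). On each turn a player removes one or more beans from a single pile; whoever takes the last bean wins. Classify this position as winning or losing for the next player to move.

Compute the nim-sum pairwise:
31 ⊕ 3 = 28
28 ⊕ 12 = 16
16 ⊕ 16 = 0
The nim-sum is 0, so this is a P-position: the player to move is in a losing position under optimal play.

Losing position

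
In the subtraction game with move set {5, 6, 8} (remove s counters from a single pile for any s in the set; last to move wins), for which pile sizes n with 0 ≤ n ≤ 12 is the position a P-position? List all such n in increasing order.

0, 1, 2, 3, 4

Build the Grundy sequence with g(k) = mex{g(k−s) : s ∈ {5, 6, 8}, s ≤ k}:
g(0) = mex{} = 0
g(1) = mex{} = 0
g(2) = mex{} = 0
g(3) = mex{} = 0
g(4) = mex{} = 0
g(5) = mex{0} = 1
g(6) = mex{0} = 1
g(7) = mex{0} = 1
g(8) = mex{0} = 1
g(9) = mex{0} = 1
g(10) = mex{0,1} = 2
g(11) = mex{0,1} = 2
g(12) = mex{0,1} = 2
The P-positions (g = 0) in 0..12 are 0, 1, 2, 3, 4.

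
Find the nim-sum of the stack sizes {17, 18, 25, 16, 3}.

9

Write each in binary and XOR column by column:
  10001  (17)
  10010  (18)
  11001  (25)
  10000  (16)
  00011  (3)
  -----
  01001  (9)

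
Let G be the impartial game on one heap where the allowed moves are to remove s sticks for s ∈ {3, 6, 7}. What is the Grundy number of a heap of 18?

Compute g(0), g(1), … for moves {3, 6, 7}:
k:     0  1  2  3  4  5  6  7  8  9 10 11 12 13 14 15 16 17 18
g(k):  0  0  0  1  1  1  2  2  2  3  0  0  0  1  1  1  2  2  2
So g(18) = 2.

2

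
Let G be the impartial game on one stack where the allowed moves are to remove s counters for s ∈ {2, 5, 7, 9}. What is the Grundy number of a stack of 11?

Compute g(0), g(1), … for moves {2, 5, 7, 9}:
g(0) = mex{} = 0
g(1) = mex{} = 0
g(2) = mex{0} = 1
g(3) = mex{0} = 1
g(4) = mex{1} = 0
g(5) = mex{0,1} = 2
g(6) = mex{0} = 1
g(7) = mex{0,1,2} = 3
g(8) = mex{0,1} = 2
g(9) = mex{0,1,3} = 2
g(10) = mex{0,1,2} = 3
g(11) = mex{0,1,2} = 3
So g(11) = 3.

3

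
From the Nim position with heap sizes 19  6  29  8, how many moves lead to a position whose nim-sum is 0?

Nim-sum: 19 XOR 6 XOR 29 XOR 8 = 0.
The nim-sum is already 0, so every move leaves a nonzero nim-sum — there are no winning moves.

0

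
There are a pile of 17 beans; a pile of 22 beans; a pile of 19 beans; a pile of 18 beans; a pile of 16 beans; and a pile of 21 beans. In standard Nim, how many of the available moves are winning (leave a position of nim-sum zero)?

Nim-sum: 17 ^ 22 ^ 19 ^ 18 ^ 16 ^ 21 = 3.
The overall nim-sum is X = 3. A pile of size p has a winning move iff p XOR X < p (reduce it to p XOR X).
  17: 17 XOR 3 = 18 ≥ 17 — no move.
  22: 22 XOR 3 = 21 < 22 — winning move (to 21).
  19: 19 XOR 3 = 16 < 19 — winning move (to 16).
  18: 18 XOR 3 = 17 < 18 — winning move (to 17).
  16: 16 XOR 3 = 19 ≥ 16 — no move.
  21: 21 XOR 3 = 22 ≥ 21 — no move.
That gives 3 winning moves.

3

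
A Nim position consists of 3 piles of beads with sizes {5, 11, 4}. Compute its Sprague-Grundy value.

10

Write each in binary and XOR column by column:
  0101  (5)
  1011  (11)
  0100  (4)
  ----
  1010  (10)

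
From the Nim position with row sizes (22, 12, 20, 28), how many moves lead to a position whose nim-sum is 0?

3

Compute the nim-sum pairwise:
22 ^ 12 = 26
26 ^ 20 = 14
14 ^ 28 = 18
The overall nim-sum is X = 18. A row of size p has a winning move iff p XOR X < p (reduce it to p XOR X).
  22: 22 XOR 18 = 4 < 22 — winning move (to 4).
  12: 12 XOR 18 = 30 ≥ 12 — no move.
  20: 20 XOR 18 = 6 < 20 — winning move (to 6).
  28: 28 XOR 18 = 14 < 28 — winning move (to 14).
That gives 3 winning moves.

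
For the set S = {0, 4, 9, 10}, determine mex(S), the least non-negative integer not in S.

0 is in the set but 1 is not, so the mex is 1.

1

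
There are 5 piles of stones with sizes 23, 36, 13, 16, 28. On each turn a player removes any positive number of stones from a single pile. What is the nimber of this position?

50

Compute the nim-sum pairwise:
23 ^ 36 = 51
51 ^ 13 = 62
62 ^ 16 = 46
46 ^ 28 = 50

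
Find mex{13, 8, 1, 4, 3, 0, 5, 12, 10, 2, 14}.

The values 0, 1, 2, 3, 4, 5 are all present; 6 is the first non-negative integer missing from the set.

6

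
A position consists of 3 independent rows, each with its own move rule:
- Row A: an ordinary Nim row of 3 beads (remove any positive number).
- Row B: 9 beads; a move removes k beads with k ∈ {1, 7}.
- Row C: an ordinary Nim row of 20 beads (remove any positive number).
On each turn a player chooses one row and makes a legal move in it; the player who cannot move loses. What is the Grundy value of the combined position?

Row A is a plain Nim row of size 3, so its Grundy value is 3.
For row B, compute g(0), g(1), … with moves {1, 7}:
g(0) = mex{} = 0
g(1) = mex{0} = 1
g(2) = mex{1} = 0
g(3) = mex{0} = 1
g(4) = mex{1} = 0
g(5) = mex{0} = 1
g(6) = mex{1} = 0
g(7) = mex{0} = 1
g(8) = mex{1} = 0
g(9) = mex{0} = 1
So g(9) = 1.
Row C is a plain Nim row of size 20, so its Grundy value is 20.
The value of a disjunctive sum is the nim-sum of the parts.
Combined value = 3 XOR 1 XOR 20 = 22.

22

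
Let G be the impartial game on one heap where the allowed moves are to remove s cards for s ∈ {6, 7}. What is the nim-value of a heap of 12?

Grundy values for subtraction set {6, 7}:
g(0) = mex{} = 0
g(1) = mex{} = 0
g(2) = mex{} = 0
g(3) = mex{} = 0
g(4) = mex{} = 0
g(5) = mex{} = 0
g(6) = mex{0} = 1
g(7) = mex{0} = 1
g(8) = mex{0} = 1
g(9) = mex{0} = 1
g(10) = mex{0} = 1
g(11) = mex{0} = 1
g(12) = mex{0,1} = 2
So g(12) = 2.

2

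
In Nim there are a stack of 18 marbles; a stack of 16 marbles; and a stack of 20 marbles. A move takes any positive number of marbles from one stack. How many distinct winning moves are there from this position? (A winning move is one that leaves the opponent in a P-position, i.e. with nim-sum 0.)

Bitwise XOR of the heap sizes:
  10010  (18)
  10000  (16)
  10100  (20)
  -----
  10110  (22)
The overall nim-sum is X = 22. A stack of size p has a winning move iff p XOR X < p (reduce it to p XOR X).
  18: 18 XOR 22 = 4 < 18 — winning move (to 4).
  16: 16 XOR 22 = 6 < 16 — winning move (to 6).
  20: 20 XOR 22 = 2 < 20 — winning move (to 2).
That gives 3 winning moves.

3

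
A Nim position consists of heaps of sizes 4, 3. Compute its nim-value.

Nim-sum: 4 XOR 3 = 7.

7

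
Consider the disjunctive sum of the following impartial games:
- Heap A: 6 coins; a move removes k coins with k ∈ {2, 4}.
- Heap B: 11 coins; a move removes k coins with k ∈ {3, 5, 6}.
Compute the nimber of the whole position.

0

For heap A, compute g(0), g(1), … with moves {2, 4}:
g(0) = mex{} = 0
g(1) = mex{} = 0
g(2) = mex{0} = 1
g(3) = mex{0} = 1
g(4) = mex{0,1} = 2
g(5) = mex{0,1} = 2
g(6) = mex{1,2} = 0
So g(6) = 0.
Grundy values for heap B (subtraction set {3, 5, 6}):
g(0) = mex{} = 0
g(1) = mex{} = 0
g(2) = mex{} = 0
g(3) = mex{0} = 1
g(4) = mex{0} = 1
g(5) = mex{0} = 1
g(6) = mex{0,1} = 2
g(7) = mex{0,1} = 2
g(8) = mex{0,1} = 2
g(9) = mex{1,2} = 0
g(10) = mex{1,2} = 0
g(11) = mex{1,2} = 0
So g(11) = 0.
The value of a disjunctive sum is the nim-sum of the parts.
Combined value = 0 XOR 0 = 0.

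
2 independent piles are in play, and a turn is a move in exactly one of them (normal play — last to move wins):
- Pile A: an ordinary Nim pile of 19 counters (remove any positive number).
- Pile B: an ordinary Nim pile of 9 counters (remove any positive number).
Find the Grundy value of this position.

26

Pile A is a plain Nim pile of size 19, so its Grundy value is 19.
Pile B is a plain Nim pile of size 9, so its Grundy value is 9.
By the Sprague-Grundy theorem, the Grundy value of a sum of independent games is the XOR of the component values.
Combined value = 19 XOR 9 = 26.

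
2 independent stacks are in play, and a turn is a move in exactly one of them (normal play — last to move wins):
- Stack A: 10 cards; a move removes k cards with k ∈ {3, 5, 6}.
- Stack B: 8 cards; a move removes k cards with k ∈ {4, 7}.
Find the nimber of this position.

2

For stack A, compute g(0), g(1), … with moves {3, 5, 6}:
k:     0  1  2  3  4  5  6  7  8  9 10
g(k):  0  0  0  1  1  1  2  2  2  0  0
So g(10) = 0.
Build the Grundy sequence for stack B with g(k) = mex{g(k−s) : s ∈ {4, 7}, s ≤ k}:
g(0) = mex{} = 0
g(1) = mex{} = 0
g(2) = mex{} = 0
g(3) = mex{} = 0
g(4) = mex{0} = 1
g(5) = mex{0} = 1
g(6) = mex{0} = 1
g(7) = mex{0} = 1
g(8) = mex{0,1} = 2
So g(8) = 2.
The value of a disjunctive sum is the nim-sum of the parts.
Combined value = 0 XOR 2 = 2.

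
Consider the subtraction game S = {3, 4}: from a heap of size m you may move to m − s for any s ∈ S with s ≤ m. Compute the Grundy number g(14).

Build the Grundy sequence with g(k) = mex{g(k−s) : s ∈ {3, 4}, s ≤ k}:
g(0) = mex{} = 0
g(1) = mex{} = 0
g(2) = mex{} = 0
g(3) = mex{0} = 1
g(4) = mex{0} = 1
g(5) = mex{0} = 1
g(6) = mex{0,1} = 2
g(7) = mex{1} = 0
g(8) = mex{1} = 0
g(9) = mex{1,2} = 0
g(10) = mex{0,2} = 1
g(11) = mex{0} = 1
g(12) = mex{0} = 1
g(13) = mex{0,1} = 2
g(14) = mex{1} = 0
So g(14) = 0.

0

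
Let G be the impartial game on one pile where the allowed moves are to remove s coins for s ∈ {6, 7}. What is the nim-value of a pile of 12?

2

Grundy values for subtraction set {6, 7}:
k:     0  1  2  3  4  5  6  7  8  9 10 11 12
g(k):  0  0  0  0  0  0  1  1  1  1  1  1  2
So g(12) = 2.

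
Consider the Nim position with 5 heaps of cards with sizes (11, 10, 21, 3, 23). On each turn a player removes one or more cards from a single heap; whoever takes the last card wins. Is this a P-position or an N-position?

P-position

Compute the nim-sum pairwise:
11 XOR 10 = 1
1 XOR 21 = 20
20 XOR 3 = 23
23 XOR 23 = 0
The nim-sum is 0, so this is a P-position: the player to move is in a losing position under optimal play.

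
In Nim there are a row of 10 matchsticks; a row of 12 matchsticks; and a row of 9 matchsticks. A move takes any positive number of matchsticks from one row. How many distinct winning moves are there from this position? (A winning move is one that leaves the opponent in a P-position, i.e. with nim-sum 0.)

3

Compute the nim-sum pairwise:
10 ⊕ 12 = 6
6 ⊕ 9 = 15
The overall nim-sum is X = 15. A row of size p has a winning move iff p XOR X < p (reduce it to p XOR X).
  10: 10 XOR 15 = 5 < 10 — winning move (to 5).
  12: 12 XOR 15 = 3 < 12 — winning move (to 3).
  9: 9 XOR 15 = 6 < 9 — winning move (to 6).
That gives 3 winning moves.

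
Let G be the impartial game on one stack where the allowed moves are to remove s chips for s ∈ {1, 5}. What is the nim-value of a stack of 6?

0

Compute g(0), g(1), … for moves {1, 5}:
g(0) = mex{} = 0
g(1) = mex{0} = 1
g(2) = mex{1} = 0
g(3) = mex{0} = 1
g(4) = mex{1} = 0
g(5) = mex{0} = 1
g(6) = mex{1} = 0
So g(6) = 0.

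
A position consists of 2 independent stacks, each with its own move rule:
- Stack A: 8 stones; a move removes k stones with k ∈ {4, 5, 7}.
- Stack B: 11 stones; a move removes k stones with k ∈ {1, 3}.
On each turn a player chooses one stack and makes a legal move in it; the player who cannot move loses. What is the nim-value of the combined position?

Build the Grundy sequence for stack A with g(k) = mex{g(k−s) : s ∈ {4, 5, 7}, s ≤ k}:
k:     0  1  2  3  4  5  6  7  8
g(k):  0  0  0  0  1  1  1  1  2
So g(8) = 2.
Grundy values for stack B (subtraction set {1, 3}):
k:     0  1  2  3  4  5  6  7  8  9 10 11
g(k):  0  1  0  1  0  1  0  1  0  1  0  1
So g(11) = 1.
The value of a disjunctive sum is the nim-sum of the parts.
Combined value = 2 ⊕ 1 = 3.

3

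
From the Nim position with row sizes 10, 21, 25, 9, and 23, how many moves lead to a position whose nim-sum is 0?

3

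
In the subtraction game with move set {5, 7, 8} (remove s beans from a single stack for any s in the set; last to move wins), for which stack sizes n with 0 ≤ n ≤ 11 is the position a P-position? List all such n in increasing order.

Grundy values for subtraction set {5, 7, 8}:
k:     0  1  2  3  4  5  6  7  8  9 10 11
g(k):  0  0  0  0  0  1  1  1  1  1  2  2
The P-positions (g = 0) in 0..11 are 0, 1, 2, 3, 4.

0, 1, 2, 3, 4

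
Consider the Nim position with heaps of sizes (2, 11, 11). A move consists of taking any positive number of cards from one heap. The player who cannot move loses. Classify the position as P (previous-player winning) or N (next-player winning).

Compute the nim-sum pairwise:
2 ^ 11 = 9
9 ^ 11 = 2
The nim-sum is 2 ≠ 0, so this is an N-position: the player to move can win.

N-position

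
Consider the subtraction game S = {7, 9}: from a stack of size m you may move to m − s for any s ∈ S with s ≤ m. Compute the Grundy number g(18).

0

Grundy values for subtraction set {7, 9}:
k:     0  1  2  3  4  5  6  7  8  9 10 11 12 13 14 15 16 17 18
g(k):  0  0  0  0  0  0  0  1  1  1  1  1  1  1  2  2  0  0  0
So g(18) = 0.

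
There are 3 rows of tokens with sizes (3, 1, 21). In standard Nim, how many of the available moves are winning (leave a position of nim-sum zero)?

1

Nim-sum: 3 XOR 1 XOR 21 = 23.
The overall nim-sum is X = 23. A row of size p has a winning move iff p XOR X < p (reduce it to p XOR X).
  3: 3 XOR 23 = 20 ≥ 3 — no move.
  1: 1 XOR 23 = 22 ≥ 1 — no move.
  21: 21 XOR 23 = 2 < 21 — winning move (to 2).
That gives 1 winning move.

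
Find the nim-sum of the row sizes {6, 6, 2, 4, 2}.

4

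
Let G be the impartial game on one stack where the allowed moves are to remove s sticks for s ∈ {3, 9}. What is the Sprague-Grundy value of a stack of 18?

0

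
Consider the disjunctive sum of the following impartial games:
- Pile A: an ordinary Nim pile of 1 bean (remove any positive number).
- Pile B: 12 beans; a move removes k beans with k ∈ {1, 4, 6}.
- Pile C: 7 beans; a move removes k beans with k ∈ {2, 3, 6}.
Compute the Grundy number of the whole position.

0

Pile A is a plain Nim pile of size 1, so its Grundy value is 1.
Grundy values for pile B (subtraction set {1, 4, 6}):
g(0) = mex{} = 0
g(1) = mex{0} = 1
g(2) = mex{1} = 0
g(3) = mex{0} = 1
g(4) = mex{0,1} = 2
g(5) = mex{1,2} = 0
g(6) = mex{0} = 1
g(7) = mex{1} = 0
g(8) = mex{0,2} = 1
g(9) = mex{0,1} = 2
g(10) = mex{1,2} = 0
g(11) = mex{0} = 1
g(12) = mex{1} = 0
So g(12) = 0.
For pile C, compute g(0), g(1), … with moves {2, 3, 6}:
k:     0  1  2  3  4  5  6  7
g(k):  0  0  1  1  2  0  3  1
So g(7) = 1.
The value of a disjunctive sum is the nim-sum of the parts.
Combined value = 1 ⊕ 0 ⊕ 1 = 0.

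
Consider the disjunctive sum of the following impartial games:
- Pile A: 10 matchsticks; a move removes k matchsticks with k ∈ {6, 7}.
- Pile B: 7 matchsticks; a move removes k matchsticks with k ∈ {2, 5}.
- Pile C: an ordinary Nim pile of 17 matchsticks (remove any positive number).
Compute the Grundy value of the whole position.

Grundy values for pile A (subtraction set {6, 7}):
g(0) = mex{} = 0
g(1) = mex{} = 0
g(2) = mex{} = 0
g(3) = mex{} = 0
g(4) = mex{} = 0
g(5) = mex{} = 0
g(6) = mex{0} = 1
g(7) = mex{0} = 1
g(8) = mex{0} = 1
g(9) = mex{0} = 1
g(10) = mex{0} = 1
So g(10) = 1.
Build the Grundy sequence for pile B with g(k) = mex{g(k−s) : s ∈ {2, 5}, s ≤ k}:
g(0) = mex{} = 0
g(1) = mex{} = 0
g(2) = mex{0} = 1
g(3) = mex{0} = 1
g(4) = mex{1} = 0
g(5) = mex{0,1} = 2
g(6) = mex{0} = 1
g(7) = mex{1,2} = 0
So g(7) = 0.
Pile C is a plain Nim pile of size 17, so its Grundy value is 17.
The value of a disjunctive sum is the nim-sum of the parts.
Combined value = 1 ⊕ 0 ⊕ 17 = 16.

16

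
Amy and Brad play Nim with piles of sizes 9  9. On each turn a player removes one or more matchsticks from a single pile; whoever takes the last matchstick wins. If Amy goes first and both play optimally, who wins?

Write each in binary and XOR column by column:
  1001  (9)
  1001  (9)
  ----
  0000  (0)
The nim-sum is 0, so this is a P-position: the player to move is in a losing position under optimal play; Amy is about to move from it and so loses — Brad wins.

Brad wins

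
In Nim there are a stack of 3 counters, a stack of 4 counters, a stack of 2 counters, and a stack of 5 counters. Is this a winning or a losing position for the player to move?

Losing position

Nim-sum: 3 ⊕ 4 ⊕ 2 ⊕ 5 = 0.
The nim-sum is 0, so this is a P-position: the player to move is in a losing position under optimal play.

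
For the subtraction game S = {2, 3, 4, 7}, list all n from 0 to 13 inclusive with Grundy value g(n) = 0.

0, 1, 6, 11, 12

Grundy values for subtraction set {2, 3, 4, 7}:
k:     0  1  2  3  4  5  6  7  8  9 10 11 12 13
g(k):  0  0  1  1  2  2  0  3  1  4  2  0  0  1
The P-positions (g = 0) in 0..13 are 0, 1, 6, 11, 12.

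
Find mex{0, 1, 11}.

2

The values 0, 1 are all present; 2 is the first non-negative integer missing from the set.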